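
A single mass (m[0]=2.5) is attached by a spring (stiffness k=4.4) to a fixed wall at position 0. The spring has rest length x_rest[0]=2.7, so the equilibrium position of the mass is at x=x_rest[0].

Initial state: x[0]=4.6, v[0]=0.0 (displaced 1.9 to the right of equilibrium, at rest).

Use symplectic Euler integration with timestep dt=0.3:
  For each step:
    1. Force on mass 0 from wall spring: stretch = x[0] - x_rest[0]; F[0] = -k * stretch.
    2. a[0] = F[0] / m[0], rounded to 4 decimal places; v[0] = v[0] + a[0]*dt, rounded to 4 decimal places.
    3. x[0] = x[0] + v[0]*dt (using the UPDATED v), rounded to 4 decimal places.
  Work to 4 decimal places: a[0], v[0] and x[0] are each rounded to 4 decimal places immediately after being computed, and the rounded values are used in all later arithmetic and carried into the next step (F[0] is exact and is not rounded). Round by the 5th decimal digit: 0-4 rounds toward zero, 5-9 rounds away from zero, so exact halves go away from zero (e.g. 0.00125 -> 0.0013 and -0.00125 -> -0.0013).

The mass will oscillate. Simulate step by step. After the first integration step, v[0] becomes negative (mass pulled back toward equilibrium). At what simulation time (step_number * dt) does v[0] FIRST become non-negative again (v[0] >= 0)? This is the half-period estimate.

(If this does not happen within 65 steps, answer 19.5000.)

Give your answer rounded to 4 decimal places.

Step 0: x=[4.6000] v=[0.0000]
Step 1: x=[4.2990] v=[-1.0032]
Step 2: x=[3.7448] v=[-1.8475]
Step 3: x=[3.0251] v=[-2.3991]
Step 4: x=[2.2539] v=[-2.5708]
Step 5: x=[1.5533] v=[-2.3353]
Step 6: x=[1.0344] v=[-1.7298]
Step 7: x=[0.7793] v=[-0.8504]
Step 8: x=[0.8284] v=[0.1637]
First v>=0 after going negative at step 8, time=2.4000

Answer: 2.4000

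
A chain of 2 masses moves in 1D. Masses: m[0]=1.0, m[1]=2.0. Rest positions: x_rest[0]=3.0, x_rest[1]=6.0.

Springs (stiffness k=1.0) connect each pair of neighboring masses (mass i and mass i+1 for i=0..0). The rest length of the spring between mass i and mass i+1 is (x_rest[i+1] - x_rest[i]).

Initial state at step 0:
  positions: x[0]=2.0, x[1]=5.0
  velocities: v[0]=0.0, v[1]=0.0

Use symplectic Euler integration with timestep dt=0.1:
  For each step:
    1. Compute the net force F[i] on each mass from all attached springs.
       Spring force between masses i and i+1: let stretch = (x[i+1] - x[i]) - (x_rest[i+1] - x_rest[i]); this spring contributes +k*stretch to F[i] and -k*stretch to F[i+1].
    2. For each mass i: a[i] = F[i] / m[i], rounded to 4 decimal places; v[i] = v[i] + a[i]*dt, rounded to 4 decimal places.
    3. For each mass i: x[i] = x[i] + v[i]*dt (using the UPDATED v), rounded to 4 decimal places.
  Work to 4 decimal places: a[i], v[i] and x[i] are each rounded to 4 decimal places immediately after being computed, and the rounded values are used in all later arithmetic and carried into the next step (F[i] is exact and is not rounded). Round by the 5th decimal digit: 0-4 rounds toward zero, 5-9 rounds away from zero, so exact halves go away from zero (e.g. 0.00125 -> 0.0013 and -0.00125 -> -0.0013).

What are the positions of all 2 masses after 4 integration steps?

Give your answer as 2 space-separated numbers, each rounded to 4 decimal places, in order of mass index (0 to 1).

Step 0: x=[2.0000 5.0000] v=[0.0000 0.0000]
Step 1: x=[2.0000 5.0000] v=[0.0000 0.0000]
Step 2: x=[2.0000 5.0000] v=[0.0000 0.0000]
Step 3: x=[2.0000 5.0000] v=[0.0000 0.0000]
Step 4: x=[2.0000 5.0000] v=[0.0000 0.0000]

Answer: 2.0000 5.0000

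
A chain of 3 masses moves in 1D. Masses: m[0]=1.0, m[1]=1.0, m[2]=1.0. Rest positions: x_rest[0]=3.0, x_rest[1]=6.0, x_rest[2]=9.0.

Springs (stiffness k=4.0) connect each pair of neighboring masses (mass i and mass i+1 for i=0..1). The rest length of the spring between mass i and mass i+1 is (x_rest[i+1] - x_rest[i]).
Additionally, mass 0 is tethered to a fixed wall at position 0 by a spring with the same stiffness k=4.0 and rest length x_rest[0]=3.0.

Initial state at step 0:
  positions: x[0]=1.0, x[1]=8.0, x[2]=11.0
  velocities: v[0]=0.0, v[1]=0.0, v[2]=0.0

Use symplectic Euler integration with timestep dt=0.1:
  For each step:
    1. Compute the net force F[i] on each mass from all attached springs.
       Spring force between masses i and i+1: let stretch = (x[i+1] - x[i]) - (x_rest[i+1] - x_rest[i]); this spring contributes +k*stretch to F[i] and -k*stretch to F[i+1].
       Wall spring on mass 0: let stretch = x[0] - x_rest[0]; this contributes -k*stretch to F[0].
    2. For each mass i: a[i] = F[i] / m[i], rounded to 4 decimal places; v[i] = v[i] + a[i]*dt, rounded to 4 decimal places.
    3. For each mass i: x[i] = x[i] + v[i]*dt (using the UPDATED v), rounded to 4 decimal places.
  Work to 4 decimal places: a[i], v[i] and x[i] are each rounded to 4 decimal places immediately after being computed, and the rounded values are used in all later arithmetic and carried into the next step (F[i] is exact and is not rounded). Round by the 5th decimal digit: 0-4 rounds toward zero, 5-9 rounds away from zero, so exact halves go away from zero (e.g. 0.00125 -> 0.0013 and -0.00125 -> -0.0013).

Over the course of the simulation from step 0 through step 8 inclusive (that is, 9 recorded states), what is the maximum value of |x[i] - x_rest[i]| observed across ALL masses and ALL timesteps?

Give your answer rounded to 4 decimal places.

Answer: 2.4591

Derivation:
Step 0: x=[1.0000 8.0000 11.0000] v=[0.0000 0.0000 0.0000]
Step 1: x=[1.2400 7.8400 11.0000] v=[2.4000 -1.6000 0.0000]
Step 2: x=[1.6944 7.5424 10.9936] v=[4.5440 -2.9760 -0.0640]
Step 3: x=[2.3149 7.1489 10.9692] v=[6.2054 -3.9347 -0.2445]
Step 4: x=[3.0362 6.7149 10.9119] v=[7.2130 -4.3402 -0.5726]
Step 5: x=[3.7832 6.3016 10.8068] v=[7.4700 -4.1329 -1.0514]
Step 6: x=[4.4796 5.9678 10.6415] v=[6.9641 -3.3382 -1.6535]
Step 7: x=[5.0564 5.7614 10.4092] v=[5.7675 -2.0640 -2.3230]
Step 8: x=[5.4591 5.7127 10.1110] v=[4.0269 -0.4869 -2.9821]
Max displacement = 2.4591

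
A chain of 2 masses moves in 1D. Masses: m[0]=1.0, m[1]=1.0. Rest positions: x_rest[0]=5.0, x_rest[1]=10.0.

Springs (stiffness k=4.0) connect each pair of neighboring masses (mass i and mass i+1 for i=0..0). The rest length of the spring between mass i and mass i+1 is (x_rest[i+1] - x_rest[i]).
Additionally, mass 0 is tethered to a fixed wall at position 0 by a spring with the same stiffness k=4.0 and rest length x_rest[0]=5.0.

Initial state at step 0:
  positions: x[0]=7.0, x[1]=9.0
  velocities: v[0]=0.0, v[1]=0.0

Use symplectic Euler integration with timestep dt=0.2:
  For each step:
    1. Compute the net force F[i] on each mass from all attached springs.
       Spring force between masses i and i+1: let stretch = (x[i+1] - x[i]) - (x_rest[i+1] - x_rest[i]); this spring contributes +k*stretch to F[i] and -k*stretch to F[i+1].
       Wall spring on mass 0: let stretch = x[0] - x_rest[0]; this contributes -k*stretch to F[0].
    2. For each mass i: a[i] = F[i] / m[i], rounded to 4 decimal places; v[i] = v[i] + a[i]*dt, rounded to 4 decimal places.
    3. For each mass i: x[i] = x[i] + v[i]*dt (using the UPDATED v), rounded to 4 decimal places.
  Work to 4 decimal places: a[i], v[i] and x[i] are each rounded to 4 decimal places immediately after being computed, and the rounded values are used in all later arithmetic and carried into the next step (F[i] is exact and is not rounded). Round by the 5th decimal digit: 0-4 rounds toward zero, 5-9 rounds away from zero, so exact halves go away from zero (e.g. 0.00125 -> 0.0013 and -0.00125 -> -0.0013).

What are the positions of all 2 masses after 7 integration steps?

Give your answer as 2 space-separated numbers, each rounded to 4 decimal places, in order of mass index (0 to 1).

Answer: 5.4276 9.6683

Derivation:
Step 0: x=[7.0000 9.0000] v=[0.0000 0.0000]
Step 1: x=[6.2000 9.4800] v=[-4.0000 2.4000]
Step 2: x=[4.9328 10.2352] v=[-6.3360 3.7760]
Step 3: x=[3.7247 10.9420] v=[-6.0403 3.5341]
Step 4: x=[3.0755 11.2941] v=[-3.2462 1.7603]
Step 5: x=[3.2492 11.1312] v=[0.8683 -0.8146]
Step 6: x=[4.1641 10.5072] v=[4.5745 -3.1202]
Step 7: x=[5.4276 9.6683] v=[6.3177 -4.1947]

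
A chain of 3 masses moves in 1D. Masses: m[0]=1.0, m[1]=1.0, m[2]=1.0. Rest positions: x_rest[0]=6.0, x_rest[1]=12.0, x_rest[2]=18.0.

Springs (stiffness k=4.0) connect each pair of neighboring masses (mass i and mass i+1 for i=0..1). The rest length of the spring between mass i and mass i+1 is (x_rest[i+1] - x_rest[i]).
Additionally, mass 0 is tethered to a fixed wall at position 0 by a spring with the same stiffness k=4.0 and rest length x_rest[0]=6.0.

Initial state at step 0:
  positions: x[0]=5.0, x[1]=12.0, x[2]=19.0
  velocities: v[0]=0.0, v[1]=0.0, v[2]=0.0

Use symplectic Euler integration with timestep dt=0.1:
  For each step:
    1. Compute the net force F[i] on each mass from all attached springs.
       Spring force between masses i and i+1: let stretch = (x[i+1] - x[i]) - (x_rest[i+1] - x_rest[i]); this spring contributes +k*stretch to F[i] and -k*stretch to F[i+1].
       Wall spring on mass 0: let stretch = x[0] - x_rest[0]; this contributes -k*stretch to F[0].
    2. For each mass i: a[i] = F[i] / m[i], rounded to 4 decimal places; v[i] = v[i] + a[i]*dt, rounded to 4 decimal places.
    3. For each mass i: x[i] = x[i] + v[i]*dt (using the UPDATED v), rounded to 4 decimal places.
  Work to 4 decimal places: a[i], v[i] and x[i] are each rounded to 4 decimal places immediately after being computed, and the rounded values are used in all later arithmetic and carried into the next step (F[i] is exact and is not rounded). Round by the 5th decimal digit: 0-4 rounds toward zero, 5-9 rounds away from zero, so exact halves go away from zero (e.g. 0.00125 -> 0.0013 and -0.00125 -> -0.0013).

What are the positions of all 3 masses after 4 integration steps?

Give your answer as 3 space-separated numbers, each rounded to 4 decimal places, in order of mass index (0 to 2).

Answer: 5.7080 12.0218 18.6240

Derivation:
Step 0: x=[5.0000 12.0000 19.0000] v=[0.0000 0.0000 0.0000]
Step 1: x=[5.0800 12.0000 18.9600] v=[0.8000 0.0000 -0.4000]
Step 2: x=[5.2336 12.0016 18.8816] v=[1.5360 0.0160 -0.7840]
Step 3: x=[5.4486 12.0077 18.7680] v=[2.1498 0.0608 -1.1360]
Step 4: x=[5.7080 12.0218 18.6240] v=[2.5940 0.1413 -1.4401]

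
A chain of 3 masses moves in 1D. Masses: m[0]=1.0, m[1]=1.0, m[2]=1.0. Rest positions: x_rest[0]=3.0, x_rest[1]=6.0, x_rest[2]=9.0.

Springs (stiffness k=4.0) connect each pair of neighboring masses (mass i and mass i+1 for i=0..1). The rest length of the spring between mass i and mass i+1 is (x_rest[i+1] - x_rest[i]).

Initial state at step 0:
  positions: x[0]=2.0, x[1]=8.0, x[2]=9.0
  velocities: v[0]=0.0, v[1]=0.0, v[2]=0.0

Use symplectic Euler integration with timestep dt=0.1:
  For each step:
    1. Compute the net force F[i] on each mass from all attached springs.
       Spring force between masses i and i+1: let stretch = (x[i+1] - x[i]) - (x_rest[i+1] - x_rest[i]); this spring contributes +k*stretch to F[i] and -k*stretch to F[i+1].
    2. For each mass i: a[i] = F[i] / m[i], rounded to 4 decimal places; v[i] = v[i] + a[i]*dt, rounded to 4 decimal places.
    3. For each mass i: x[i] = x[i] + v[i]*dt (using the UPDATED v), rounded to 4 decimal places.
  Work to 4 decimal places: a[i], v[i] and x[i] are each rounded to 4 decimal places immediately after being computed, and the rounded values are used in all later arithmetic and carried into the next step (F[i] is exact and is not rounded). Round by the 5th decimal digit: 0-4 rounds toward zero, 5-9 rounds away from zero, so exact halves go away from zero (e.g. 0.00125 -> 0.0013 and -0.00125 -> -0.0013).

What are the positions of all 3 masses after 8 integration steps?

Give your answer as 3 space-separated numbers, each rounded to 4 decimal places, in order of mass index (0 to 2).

Step 0: x=[2.0000 8.0000 9.0000] v=[0.0000 0.0000 0.0000]
Step 1: x=[2.1200 7.8000 9.0800] v=[1.2000 -2.0000 0.8000]
Step 2: x=[2.3472 7.4240 9.2288] v=[2.2720 -3.7600 1.4880]
Step 3: x=[2.6575 6.9171 9.4254] v=[3.1027 -5.0688 1.9661]
Step 4: x=[3.0182 6.3402 9.6417] v=[3.6065 -5.7693 2.1628]
Step 5: x=[3.3917 5.7625 9.8459] v=[3.7353 -5.7775 2.0422]
Step 6: x=[3.7401 5.2533 10.0068] v=[3.4836 -5.0925 1.6088]
Step 7: x=[4.0290 4.8737 10.0975] v=[2.8889 -3.7964 0.9074]
Step 8: x=[4.2317 4.6692 10.0993] v=[2.0268 -2.0448 0.0179]

Answer: 4.2317 4.6692 10.0993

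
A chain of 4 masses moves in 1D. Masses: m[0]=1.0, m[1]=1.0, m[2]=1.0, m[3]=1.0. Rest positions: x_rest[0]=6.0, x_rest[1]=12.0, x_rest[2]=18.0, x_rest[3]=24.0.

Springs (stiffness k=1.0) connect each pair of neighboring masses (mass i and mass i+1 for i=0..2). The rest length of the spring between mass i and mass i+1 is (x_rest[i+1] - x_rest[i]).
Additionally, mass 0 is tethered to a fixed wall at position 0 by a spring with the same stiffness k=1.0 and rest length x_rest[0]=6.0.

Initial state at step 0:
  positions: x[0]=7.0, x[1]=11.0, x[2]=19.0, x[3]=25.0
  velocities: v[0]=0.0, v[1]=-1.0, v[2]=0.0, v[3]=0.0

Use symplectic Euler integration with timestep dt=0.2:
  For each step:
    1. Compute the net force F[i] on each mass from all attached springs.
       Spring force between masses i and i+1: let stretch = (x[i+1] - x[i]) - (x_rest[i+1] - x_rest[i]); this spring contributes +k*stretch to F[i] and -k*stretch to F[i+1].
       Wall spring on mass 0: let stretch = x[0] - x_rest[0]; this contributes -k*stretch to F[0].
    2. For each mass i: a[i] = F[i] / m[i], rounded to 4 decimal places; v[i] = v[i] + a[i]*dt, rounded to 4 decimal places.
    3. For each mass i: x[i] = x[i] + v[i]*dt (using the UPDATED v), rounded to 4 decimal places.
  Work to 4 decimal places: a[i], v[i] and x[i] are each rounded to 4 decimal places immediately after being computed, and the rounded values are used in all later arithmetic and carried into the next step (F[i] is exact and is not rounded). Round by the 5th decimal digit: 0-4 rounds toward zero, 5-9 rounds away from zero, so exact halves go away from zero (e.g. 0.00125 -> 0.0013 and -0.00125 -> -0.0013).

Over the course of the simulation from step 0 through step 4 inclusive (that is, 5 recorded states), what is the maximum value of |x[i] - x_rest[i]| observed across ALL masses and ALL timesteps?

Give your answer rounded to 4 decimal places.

Step 0: x=[7.0000 11.0000 19.0000 25.0000] v=[0.0000 -1.0000 0.0000 0.0000]
Step 1: x=[6.8800 10.9600 18.9200 25.0000] v=[-0.6000 -0.2000 -0.4000 0.0000]
Step 2: x=[6.6480 11.0752 18.7648 24.9968] v=[-1.1600 0.5760 -0.7760 -0.0160]
Step 3: x=[6.3272 11.3209 18.5513 24.9843] v=[-1.6042 1.2285 -1.0675 -0.0624]
Step 4: x=[5.9530 11.6561 18.3059 24.9545] v=[-1.8709 1.6758 -1.2270 -0.1490]
Max displacement = 1.0400

Answer: 1.0400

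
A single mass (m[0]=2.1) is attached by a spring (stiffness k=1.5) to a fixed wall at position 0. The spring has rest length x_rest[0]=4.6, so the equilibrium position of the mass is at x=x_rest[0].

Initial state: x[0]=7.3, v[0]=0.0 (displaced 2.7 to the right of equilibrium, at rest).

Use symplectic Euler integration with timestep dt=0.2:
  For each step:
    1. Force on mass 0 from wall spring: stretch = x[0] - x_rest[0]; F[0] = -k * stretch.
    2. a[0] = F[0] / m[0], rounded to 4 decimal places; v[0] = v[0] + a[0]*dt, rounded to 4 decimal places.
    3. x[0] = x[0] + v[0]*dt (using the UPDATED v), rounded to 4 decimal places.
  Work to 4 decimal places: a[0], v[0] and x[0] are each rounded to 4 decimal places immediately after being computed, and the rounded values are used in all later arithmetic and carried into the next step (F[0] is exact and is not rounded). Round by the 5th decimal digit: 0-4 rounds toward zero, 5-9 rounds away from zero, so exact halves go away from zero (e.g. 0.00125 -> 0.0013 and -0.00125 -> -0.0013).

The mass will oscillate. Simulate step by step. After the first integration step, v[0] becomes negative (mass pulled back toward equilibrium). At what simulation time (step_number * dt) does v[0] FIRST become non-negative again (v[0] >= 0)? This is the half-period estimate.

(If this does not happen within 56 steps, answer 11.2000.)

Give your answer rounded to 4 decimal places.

Answer: 3.8000

Derivation:
Step 0: x=[7.3000] v=[0.0000]
Step 1: x=[7.2229] v=[-0.3857]
Step 2: x=[7.0708] v=[-0.7604]
Step 3: x=[6.8481] v=[-1.1134]
Step 4: x=[6.5612] v=[-1.4346]
Step 5: x=[6.2182] v=[-1.7148]
Step 6: x=[5.8290] v=[-1.9460]
Step 7: x=[5.4047] v=[-2.1216]
Step 8: x=[4.9574] v=[-2.2366]
Step 9: x=[4.4999] v=[-2.2877]
Step 10: x=[4.0452] v=[-2.2734]
Step 11: x=[3.6064] v=[-2.1941]
Step 12: x=[3.1960] v=[-2.0522]
Step 13: x=[2.8257] v=[-1.8516]
Step 14: x=[2.5061] v=[-1.5981]
Step 15: x=[2.2463] v=[-1.2990]
Step 16: x=[2.0537] v=[-0.9628]
Step 17: x=[1.9339] v=[-0.5990]
Step 18: x=[1.8903] v=[-0.2181]
Step 19: x=[1.9241] v=[0.1690]
First v>=0 after going negative at step 19, time=3.8000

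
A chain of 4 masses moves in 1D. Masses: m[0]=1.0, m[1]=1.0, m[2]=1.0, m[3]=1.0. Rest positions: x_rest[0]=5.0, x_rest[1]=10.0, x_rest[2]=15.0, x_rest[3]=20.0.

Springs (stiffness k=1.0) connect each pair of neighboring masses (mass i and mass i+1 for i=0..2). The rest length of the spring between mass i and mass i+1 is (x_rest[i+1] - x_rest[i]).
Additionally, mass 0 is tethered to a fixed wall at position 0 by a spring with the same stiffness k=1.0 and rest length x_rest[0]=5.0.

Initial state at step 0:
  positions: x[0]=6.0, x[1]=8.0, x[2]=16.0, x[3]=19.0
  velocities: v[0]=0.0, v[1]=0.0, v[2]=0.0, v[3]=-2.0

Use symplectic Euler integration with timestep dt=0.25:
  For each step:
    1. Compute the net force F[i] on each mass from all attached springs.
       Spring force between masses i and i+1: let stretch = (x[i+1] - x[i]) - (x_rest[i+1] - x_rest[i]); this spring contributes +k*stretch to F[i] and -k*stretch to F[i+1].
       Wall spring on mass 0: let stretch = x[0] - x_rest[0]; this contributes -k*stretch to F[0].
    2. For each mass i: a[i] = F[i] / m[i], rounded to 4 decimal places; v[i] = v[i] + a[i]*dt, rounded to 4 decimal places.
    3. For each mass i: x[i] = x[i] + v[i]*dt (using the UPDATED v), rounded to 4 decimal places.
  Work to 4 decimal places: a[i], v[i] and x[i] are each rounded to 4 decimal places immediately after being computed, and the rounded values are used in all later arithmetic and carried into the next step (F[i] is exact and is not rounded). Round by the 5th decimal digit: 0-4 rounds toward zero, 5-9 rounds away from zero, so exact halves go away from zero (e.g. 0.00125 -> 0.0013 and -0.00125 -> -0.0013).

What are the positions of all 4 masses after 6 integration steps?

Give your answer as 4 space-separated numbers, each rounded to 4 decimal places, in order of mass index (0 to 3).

Answer: 3.6812 11.3918 12.3914 18.0617

Derivation:
Step 0: x=[6.0000 8.0000 16.0000 19.0000] v=[0.0000 0.0000 0.0000 -2.0000]
Step 1: x=[5.7500 8.3750 15.6875 18.6250] v=[-1.0000 1.5000 -1.2500 -1.5000]
Step 2: x=[5.3047 9.0430 15.1016 18.3789] v=[-1.7813 2.6719 -2.3438 -0.9844]
Step 3: x=[4.7615 9.8560 14.3418 18.2405] v=[-2.1729 3.2520 -3.0391 -0.5537]
Step 4: x=[4.2391 10.6310 13.5453 18.1709] v=[-2.0897 3.0998 -3.1859 -0.2784]
Step 5: x=[3.8512 11.1886 12.8558 18.1247] v=[-1.5515 2.2304 -2.7581 -0.1848]
Step 6: x=[3.6812 11.3918 12.3914 18.0617] v=[-0.6800 0.8129 -1.8577 -0.2520]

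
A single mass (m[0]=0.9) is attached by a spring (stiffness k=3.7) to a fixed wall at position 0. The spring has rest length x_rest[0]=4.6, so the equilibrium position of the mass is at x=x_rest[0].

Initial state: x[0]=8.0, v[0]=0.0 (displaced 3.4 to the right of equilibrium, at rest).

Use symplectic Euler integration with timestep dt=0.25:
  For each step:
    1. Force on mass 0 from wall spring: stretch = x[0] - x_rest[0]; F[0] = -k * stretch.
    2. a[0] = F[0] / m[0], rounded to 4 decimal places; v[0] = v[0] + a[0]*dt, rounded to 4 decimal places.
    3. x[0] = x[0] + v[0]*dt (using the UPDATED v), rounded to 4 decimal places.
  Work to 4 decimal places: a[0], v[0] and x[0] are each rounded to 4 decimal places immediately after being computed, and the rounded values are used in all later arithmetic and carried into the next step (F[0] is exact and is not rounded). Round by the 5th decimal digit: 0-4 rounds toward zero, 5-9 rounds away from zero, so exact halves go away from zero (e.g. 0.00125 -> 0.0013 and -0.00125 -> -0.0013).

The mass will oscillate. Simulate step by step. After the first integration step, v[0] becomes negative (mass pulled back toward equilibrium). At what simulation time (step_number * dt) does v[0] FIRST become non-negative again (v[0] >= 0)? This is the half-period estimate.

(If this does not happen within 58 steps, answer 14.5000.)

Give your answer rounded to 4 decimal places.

Answer: 1.7500

Derivation:
Step 0: x=[8.0000] v=[0.0000]
Step 1: x=[7.1264] v=[-3.4945]
Step 2: x=[5.6036] v=[-6.0911]
Step 3: x=[3.8230] v=[-7.1226]
Step 4: x=[2.2420] v=[-6.3240]
Step 5: x=[1.2669] v=[-3.9005]
Step 6: x=[1.1482] v=[-0.4748]
Step 7: x=[1.9164] v=[3.0729]
First v>=0 after going negative at step 7, time=1.7500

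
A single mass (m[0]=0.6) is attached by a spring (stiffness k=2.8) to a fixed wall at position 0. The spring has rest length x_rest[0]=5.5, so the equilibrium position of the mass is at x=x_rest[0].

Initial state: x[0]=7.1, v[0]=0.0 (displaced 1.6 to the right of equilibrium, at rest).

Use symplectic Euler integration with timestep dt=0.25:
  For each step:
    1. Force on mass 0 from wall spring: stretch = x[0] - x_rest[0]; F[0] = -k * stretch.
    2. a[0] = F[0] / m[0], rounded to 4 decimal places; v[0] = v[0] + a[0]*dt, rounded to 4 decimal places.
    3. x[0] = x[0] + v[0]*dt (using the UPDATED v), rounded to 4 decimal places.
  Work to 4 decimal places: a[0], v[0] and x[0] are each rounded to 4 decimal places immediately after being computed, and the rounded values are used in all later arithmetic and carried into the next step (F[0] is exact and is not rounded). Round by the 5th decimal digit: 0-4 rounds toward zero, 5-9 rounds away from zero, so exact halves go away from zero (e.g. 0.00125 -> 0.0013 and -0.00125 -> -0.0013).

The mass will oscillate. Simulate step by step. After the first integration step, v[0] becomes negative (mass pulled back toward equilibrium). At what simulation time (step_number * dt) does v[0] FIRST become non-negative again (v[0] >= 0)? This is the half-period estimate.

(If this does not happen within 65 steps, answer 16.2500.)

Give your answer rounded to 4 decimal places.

Answer: 1.5000

Derivation:
Step 0: x=[7.1000] v=[0.0000]
Step 1: x=[6.6333] v=[-1.8667]
Step 2: x=[5.8361] v=[-3.1889]
Step 3: x=[4.9409] v=[-3.5810]
Step 4: x=[4.2087] v=[-2.9287]
Step 5: x=[3.8532] v=[-1.4222]
Step 6: x=[3.9780] v=[0.4991]
First v>=0 after going negative at step 6, time=1.5000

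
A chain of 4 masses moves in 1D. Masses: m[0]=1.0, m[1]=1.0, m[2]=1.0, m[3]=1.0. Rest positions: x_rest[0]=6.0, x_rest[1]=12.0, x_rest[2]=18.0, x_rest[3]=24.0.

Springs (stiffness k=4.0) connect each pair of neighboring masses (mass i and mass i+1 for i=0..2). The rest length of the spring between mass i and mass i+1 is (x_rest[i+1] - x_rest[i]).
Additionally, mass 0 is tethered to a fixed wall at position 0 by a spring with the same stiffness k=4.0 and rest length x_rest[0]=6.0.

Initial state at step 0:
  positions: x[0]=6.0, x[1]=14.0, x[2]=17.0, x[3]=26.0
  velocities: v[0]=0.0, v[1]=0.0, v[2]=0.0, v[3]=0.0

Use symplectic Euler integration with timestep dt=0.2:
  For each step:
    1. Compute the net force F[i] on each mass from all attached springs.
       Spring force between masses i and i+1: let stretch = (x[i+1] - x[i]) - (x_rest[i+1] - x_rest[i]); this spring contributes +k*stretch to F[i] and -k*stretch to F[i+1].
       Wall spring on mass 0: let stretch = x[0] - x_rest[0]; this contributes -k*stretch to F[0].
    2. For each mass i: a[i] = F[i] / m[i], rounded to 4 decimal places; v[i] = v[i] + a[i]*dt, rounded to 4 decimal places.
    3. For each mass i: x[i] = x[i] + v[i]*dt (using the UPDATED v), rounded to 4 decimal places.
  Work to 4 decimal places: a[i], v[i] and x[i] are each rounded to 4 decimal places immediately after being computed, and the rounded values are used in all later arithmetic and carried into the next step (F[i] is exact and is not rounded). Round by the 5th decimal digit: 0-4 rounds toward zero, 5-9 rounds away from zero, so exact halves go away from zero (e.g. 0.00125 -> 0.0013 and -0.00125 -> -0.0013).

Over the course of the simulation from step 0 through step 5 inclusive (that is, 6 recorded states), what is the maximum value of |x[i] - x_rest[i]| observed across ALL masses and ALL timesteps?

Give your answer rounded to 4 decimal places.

Answer: 2.6916

Derivation:
Step 0: x=[6.0000 14.0000 17.0000 26.0000] v=[0.0000 0.0000 0.0000 0.0000]
Step 1: x=[6.3200 13.2000 17.9600 25.5200] v=[1.6000 -4.0000 4.8000 -2.4000]
Step 2: x=[6.7296 12.0608 19.3680 24.7904] v=[2.0480 -5.6960 7.0400 -3.6480]
Step 3: x=[6.9155 11.2378 20.4744 24.1532] v=[0.9293 -4.1152 5.5322 -3.1859]
Step 4: x=[6.6864 11.2010 20.6916 23.8874] v=[-1.1453 -0.1838 1.0860 -1.3289]
Step 5: x=[6.1099 11.9604 19.9016 24.0703] v=[-2.8827 3.7970 -3.9498 0.9145]
Max displacement = 2.6916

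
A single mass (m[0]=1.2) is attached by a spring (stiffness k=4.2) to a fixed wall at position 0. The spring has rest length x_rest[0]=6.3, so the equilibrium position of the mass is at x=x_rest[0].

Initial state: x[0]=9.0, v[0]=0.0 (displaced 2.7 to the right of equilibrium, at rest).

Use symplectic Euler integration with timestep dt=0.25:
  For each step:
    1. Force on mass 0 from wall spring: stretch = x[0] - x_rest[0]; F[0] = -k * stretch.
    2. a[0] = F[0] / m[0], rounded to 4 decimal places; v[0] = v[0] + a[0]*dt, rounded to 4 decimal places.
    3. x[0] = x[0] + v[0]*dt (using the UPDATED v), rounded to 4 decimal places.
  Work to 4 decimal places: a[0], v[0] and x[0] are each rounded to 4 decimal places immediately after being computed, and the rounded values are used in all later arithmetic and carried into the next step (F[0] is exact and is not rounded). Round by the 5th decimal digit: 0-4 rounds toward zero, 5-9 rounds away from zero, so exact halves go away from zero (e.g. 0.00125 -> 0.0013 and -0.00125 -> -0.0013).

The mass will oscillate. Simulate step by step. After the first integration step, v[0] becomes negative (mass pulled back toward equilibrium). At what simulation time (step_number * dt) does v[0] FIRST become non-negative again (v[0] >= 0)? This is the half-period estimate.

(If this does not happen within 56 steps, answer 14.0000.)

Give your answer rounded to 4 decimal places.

Step 0: x=[9.0000] v=[0.0000]
Step 1: x=[8.4094] v=[-2.3625]
Step 2: x=[7.3574] v=[-4.2082]
Step 3: x=[6.0741] v=[-5.1334]
Step 4: x=[4.8402] v=[-4.9357]
Step 5: x=[3.9256] v=[-3.6584]
Step 6: x=[3.5304] v=[-1.5808]
Step 7: x=[3.7411] v=[0.8426]
First v>=0 after going negative at step 7, time=1.7500

Answer: 1.7500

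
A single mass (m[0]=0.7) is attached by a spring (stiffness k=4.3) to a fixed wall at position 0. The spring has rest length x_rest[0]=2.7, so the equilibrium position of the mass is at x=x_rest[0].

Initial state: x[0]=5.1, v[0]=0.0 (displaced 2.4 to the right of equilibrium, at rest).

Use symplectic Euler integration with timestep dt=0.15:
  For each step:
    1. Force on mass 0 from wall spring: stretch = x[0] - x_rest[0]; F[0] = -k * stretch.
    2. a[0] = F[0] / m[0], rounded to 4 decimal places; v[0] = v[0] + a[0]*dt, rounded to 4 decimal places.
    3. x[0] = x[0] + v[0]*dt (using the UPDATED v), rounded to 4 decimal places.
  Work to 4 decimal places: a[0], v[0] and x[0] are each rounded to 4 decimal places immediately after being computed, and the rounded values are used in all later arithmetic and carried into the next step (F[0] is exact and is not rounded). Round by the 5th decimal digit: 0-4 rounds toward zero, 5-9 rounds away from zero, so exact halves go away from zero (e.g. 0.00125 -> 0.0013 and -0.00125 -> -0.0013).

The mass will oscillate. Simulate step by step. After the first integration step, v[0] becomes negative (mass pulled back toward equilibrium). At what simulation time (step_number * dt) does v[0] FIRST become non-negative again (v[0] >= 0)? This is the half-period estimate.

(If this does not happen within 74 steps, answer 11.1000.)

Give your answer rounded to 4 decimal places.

Step 0: x=[5.1000] v=[0.0000]
Step 1: x=[4.7683] v=[-2.2114]
Step 2: x=[4.1507] v=[-4.1172]
Step 3: x=[3.3326] v=[-5.4539]
Step 4: x=[2.4271] v=[-6.0368]
Step 5: x=[1.5593] v=[-5.7853]
Step 6: x=[0.8492] v=[-4.7342]
Step 7: x=[0.3949] v=[-3.0288]
Step 8: x=[0.2592] v=[-0.9048]
Step 9: x=[0.4608] v=[1.3442]
First v>=0 after going negative at step 9, time=1.3500

Answer: 1.3500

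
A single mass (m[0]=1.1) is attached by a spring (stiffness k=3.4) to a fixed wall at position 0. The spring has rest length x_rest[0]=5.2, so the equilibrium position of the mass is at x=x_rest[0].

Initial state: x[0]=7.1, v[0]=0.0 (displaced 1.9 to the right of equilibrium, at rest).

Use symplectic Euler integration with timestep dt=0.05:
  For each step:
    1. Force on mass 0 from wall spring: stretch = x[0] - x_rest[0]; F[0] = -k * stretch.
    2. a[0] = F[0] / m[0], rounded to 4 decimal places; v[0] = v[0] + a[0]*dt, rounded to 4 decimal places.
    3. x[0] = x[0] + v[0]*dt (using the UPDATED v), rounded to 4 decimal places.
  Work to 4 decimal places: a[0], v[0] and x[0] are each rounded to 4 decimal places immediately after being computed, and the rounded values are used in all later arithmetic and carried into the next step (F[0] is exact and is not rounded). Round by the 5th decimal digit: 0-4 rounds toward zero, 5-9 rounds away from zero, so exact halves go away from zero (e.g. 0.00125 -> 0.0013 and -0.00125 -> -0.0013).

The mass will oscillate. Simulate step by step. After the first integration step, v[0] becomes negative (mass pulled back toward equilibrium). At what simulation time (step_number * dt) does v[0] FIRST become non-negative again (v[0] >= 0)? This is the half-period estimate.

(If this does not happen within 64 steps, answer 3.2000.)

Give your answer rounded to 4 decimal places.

Step 0: x=[7.1000] v=[0.0000]
Step 1: x=[7.0853] v=[-0.2936]
Step 2: x=[7.0561] v=[-0.5850]
Step 3: x=[7.0125] v=[-0.8719]
Step 4: x=[6.9549] v=[-1.1520]
Step 5: x=[6.8837] v=[-1.4232]
Step 6: x=[6.7995] v=[-1.6834]
Step 7: x=[6.7030] v=[-1.9306]
Step 8: x=[6.5949] v=[-2.1629]
Step 9: x=[6.4760] v=[-2.3785]
Step 10: x=[6.3472] v=[-2.5757]
Step 11: x=[6.2096] v=[-2.7530]
Step 12: x=[6.0642] v=[-2.9090]
Step 13: x=[5.9121] v=[-3.0426]
Step 14: x=[5.7545] v=[-3.1527]
Step 15: x=[5.5926] v=[-3.2384]
Step 16: x=[5.4276] v=[-3.2991]
Step 17: x=[5.2609] v=[-3.3343]
Step 18: x=[5.0937] v=[-3.3437]
Step 19: x=[4.9273] v=[-3.3273]
Step 20: x=[4.7630] v=[-3.2852]
Step 21: x=[4.6021] v=[-3.2177]
Step 22: x=[4.4458] v=[-3.1253]
Step 23: x=[4.2954] v=[-3.0087]
Step 24: x=[4.1520] v=[-2.8689]
Step 25: x=[4.0167] v=[-2.7069]
Step 26: x=[3.8905] v=[-2.5240]
Step 27: x=[3.7744] v=[-2.3216]
Step 28: x=[3.6693] v=[-2.1013]
Step 29: x=[3.5761] v=[-1.8647]
Step 30: x=[3.4954] v=[-1.6137]
Step 31: x=[3.4279] v=[-1.3503]
Step 32: x=[3.3741] v=[-1.0764]
Step 33: x=[3.3344] v=[-0.7942]
Step 34: x=[3.3091] v=[-0.5059]
Step 35: x=[3.2984] v=[-0.2137]
Step 36: x=[3.3024] v=[0.0802]
First v>=0 after going negative at step 36, time=1.8000

Answer: 1.8000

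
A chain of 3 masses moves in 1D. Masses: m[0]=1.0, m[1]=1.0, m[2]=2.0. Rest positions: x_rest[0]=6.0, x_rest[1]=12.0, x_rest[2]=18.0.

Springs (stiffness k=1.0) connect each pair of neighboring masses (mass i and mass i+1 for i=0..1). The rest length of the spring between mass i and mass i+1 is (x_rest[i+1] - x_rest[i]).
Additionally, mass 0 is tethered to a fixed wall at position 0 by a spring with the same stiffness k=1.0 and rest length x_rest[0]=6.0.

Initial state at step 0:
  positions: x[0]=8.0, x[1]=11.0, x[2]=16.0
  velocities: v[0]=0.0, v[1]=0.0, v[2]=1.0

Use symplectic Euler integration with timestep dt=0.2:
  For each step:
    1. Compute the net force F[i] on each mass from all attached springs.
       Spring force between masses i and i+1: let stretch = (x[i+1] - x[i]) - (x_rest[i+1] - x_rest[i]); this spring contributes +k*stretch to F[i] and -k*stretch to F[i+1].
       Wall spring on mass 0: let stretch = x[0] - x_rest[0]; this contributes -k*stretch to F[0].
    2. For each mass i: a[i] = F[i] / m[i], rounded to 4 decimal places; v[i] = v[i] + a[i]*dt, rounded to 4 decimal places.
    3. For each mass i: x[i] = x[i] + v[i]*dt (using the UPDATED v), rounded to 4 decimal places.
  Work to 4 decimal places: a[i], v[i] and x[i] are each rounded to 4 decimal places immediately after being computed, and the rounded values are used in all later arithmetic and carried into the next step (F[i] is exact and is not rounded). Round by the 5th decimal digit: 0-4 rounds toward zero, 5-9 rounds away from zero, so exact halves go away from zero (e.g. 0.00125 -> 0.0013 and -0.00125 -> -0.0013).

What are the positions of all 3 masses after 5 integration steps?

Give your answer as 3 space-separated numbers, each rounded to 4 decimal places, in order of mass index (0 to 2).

Answer: 5.6221 11.9190 17.2589

Derivation:
Step 0: x=[8.0000 11.0000 16.0000] v=[0.0000 0.0000 1.0000]
Step 1: x=[7.8000 11.0800 16.2200] v=[-1.0000 0.4000 1.1000]
Step 2: x=[7.4192 11.2344 16.4572] v=[-1.9040 0.7720 1.1860]
Step 3: x=[6.8942 11.4451 16.7099] v=[-2.6248 1.0535 1.2637]
Step 4: x=[6.2755 11.6844 16.9773] v=[-3.0935 1.1963 1.3372]
Step 5: x=[5.6221 11.9190 17.2589] v=[-3.2668 1.1731 1.4079]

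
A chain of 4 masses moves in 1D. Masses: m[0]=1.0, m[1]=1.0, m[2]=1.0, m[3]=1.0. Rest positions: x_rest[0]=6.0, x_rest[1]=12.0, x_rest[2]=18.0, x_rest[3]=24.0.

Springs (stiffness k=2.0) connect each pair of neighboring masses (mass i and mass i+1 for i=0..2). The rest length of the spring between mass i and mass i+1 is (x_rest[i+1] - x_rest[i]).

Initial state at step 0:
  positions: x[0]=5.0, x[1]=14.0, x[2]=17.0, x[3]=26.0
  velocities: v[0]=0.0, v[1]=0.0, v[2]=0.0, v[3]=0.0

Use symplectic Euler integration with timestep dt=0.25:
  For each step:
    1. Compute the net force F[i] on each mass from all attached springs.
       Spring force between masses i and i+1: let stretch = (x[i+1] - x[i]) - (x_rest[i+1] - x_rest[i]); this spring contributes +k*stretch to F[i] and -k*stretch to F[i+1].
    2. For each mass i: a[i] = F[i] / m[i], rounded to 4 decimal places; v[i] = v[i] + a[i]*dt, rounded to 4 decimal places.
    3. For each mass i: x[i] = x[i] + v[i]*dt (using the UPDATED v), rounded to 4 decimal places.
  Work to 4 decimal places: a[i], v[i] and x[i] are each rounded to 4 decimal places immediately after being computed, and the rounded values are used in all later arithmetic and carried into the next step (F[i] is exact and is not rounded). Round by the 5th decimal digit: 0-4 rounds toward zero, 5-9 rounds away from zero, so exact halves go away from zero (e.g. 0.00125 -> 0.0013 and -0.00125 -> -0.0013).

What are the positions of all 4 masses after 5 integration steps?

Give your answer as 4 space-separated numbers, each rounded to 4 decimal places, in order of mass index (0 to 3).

Answer: 7.1303 10.8118 20.1883 23.8697

Derivation:
Step 0: x=[5.0000 14.0000 17.0000 26.0000] v=[0.0000 0.0000 0.0000 0.0000]
Step 1: x=[5.3750 13.2500 17.7500 25.6250] v=[1.5000 -3.0000 3.0000 -1.5000]
Step 2: x=[5.9844 12.0781 18.9219 25.0156] v=[2.4375 -4.6875 4.6875 -2.4375]
Step 3: x=[6.6055 11.0000 20.0000 24.3945] v=[2.4844 -4.3125 4.3125 -2.4844]
Step 4: x=[7.0259 10.4976 20.5025 23.9741] v=[1.6817 -2.0098 2.0098 -1.6817]
Step 5: x=[7.1303 10.8118 20.1883 23.8697] v=[0.4176 1.2568 -1.2569 -0.4175]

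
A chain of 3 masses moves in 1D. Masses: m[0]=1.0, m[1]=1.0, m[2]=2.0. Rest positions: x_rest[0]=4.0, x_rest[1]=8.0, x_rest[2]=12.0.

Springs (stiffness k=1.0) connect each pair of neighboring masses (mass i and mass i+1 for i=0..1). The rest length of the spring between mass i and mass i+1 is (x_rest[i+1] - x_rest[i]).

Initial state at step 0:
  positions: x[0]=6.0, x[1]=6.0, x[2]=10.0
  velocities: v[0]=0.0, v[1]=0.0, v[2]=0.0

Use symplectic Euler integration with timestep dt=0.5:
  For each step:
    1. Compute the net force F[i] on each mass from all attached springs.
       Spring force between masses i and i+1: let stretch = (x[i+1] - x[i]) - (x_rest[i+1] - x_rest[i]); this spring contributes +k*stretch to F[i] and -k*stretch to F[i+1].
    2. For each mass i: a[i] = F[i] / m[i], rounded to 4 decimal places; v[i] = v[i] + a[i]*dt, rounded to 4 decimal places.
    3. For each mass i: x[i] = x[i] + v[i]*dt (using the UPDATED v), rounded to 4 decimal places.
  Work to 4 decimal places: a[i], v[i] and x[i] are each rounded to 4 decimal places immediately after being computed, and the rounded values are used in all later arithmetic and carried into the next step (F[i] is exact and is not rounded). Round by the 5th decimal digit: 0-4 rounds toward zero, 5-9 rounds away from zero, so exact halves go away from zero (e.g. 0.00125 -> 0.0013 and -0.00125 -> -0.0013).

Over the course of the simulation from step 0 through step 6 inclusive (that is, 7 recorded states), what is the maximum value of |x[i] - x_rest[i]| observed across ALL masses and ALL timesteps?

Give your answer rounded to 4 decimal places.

Answer: 2.9124

Derivation:
Step 0: x=[6.0000 6.0000 10.0000] v=[0.0000 0.0000 0.0000]
Step 1: x=[5.0000 7.0000 10.0000] v=[-2.0000 2.0000 0.0000]
Step 2: x=[3.5000 8.2500 10.1250] v=[-3.0000 2.5000 0.2500]
Step 3: x=[2.1875 8.7813 10.5157] v=[-2.6250 1.0625 0.7813]
Step 4: x=[1.5235 8.0977 11.1896] v=[-1.3281 -1.3672 1.3477]
Step 5: x=[1.5030 6.5435 11.9770] v=[-0.0410 -3.1084 1.5748]
Step 6: x=[1.7427 5.0876 12.5852] v=[0.4793 -2.9119 1.2164]
Max displacement = 2.9124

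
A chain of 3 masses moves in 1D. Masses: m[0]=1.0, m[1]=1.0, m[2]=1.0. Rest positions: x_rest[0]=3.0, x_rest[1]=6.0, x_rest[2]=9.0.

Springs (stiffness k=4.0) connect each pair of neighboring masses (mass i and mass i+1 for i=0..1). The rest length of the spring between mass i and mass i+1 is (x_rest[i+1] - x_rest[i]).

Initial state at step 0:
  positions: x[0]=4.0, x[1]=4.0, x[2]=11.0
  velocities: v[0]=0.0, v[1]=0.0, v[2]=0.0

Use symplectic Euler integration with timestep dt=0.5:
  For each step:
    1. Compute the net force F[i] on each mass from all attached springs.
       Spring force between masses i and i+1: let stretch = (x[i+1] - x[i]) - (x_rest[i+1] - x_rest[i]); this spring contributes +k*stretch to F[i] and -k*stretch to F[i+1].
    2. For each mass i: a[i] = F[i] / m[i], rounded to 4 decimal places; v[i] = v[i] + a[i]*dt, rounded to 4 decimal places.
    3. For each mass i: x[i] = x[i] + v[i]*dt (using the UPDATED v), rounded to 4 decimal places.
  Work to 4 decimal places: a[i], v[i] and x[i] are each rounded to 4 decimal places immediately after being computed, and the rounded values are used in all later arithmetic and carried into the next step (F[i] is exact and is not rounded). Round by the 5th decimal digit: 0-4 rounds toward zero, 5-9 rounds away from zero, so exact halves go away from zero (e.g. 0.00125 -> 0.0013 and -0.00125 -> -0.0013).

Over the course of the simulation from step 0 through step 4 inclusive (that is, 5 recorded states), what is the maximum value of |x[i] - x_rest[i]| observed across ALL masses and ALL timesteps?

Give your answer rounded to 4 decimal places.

Answer: 5.0000

Derivation:
Step 0: x=[4.0000 4.0000 11.0000] v=[0.0000 0.0000 0.0000]
Step 1: x=[1.0000 11.0000 7.0000] v=[-6.0000 14.0000 -8.0000]
Step 2: x=[5.0000 4.0000 10.0000] v=[8.0000 -14.0000 6.0000]
Step 3: x=[5.0000 4.0000 10.0000] v=[0.0000 0.0000 0.0000]
Step 4: x=[1.0000 11.0000 7.0000] v=[-8.0000 14.0000 -6.0000]
Max displacement = 5.0000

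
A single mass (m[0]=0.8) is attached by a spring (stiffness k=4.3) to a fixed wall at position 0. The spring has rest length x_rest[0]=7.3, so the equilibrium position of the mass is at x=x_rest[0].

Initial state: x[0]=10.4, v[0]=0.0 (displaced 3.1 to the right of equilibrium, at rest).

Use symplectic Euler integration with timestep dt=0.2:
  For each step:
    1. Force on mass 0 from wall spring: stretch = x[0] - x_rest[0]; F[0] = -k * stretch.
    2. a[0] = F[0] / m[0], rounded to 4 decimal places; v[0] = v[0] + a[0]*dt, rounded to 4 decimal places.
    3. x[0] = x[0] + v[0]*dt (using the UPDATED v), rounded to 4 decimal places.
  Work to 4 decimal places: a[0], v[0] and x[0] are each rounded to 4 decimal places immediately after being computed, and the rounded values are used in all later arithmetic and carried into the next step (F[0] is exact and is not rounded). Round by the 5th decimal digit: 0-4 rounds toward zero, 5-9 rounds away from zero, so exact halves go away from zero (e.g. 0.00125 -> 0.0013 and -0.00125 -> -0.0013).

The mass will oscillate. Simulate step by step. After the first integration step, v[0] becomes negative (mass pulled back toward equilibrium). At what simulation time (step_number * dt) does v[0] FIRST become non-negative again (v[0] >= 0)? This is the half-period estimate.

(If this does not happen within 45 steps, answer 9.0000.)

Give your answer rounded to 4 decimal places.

Answer: 1.4000

Derivation:
Step 0: x=[10.4000] v=[0.0000]
Step 1: x=[9.7335] v=[-3.3325]
Step 2: x=[8.5438] v=[-5.9485]
Step 3: x=[7.0867] v=[-7.2856]
Step 4: x=[5.6754] v=[-7.0563]
Step 5: x=[4.6134] v=[-5.3099]
Step 6: x=[4.1290] v=[-2.4218]
Step 7: x=[4.3264] v=[0.9870]
First v>=0 after going negative at step 7, time=1.4000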